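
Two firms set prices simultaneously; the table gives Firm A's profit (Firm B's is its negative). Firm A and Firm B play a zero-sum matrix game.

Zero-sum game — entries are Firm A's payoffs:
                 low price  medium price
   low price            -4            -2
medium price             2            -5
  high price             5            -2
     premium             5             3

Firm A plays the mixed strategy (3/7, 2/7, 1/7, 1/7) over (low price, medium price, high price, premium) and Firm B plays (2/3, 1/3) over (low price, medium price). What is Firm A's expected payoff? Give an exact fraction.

-11/21

Against (2/3, 1/3), each row's expected payoff is low price: -10/3; medium price: -1/3; high price: 8/3; premium: 13/3.
Taking the (3/7, 2/7, 1/7, 1/7)-weighted average: (3/7)·(-10/3) + (2/7)·(-1/3) + (1/7)·(8/3) + (1/7)·(13/3) = -11/21.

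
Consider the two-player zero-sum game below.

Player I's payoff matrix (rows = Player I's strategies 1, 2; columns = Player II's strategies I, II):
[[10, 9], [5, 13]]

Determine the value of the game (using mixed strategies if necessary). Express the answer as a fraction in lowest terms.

Row minima are 9 and 5, so Player I's maximin is 9; column maxima are 10 and 13, so Player II's minimax is 10. These differ, so the equilibrium is in mixed strategies.
Let Player I play 1 with probability p. Player II is indifferent when 10p + 5(1−p) = 9p + 13(1−p), giving p = 8/9.
Let Player II play I with probability q. Player I is indifferent when 10q + 9(1−q) = 5q + 13(1−q), giving q = 4/9.
The value is 10·(4/9) + (9)·(5/9) = 85/9.

85/9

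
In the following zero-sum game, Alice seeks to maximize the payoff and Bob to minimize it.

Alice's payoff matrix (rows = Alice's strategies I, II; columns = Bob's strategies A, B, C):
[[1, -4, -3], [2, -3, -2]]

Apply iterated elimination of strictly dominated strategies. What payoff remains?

-3

Column C is strictly dominated by B for Bob (-4<-3, -3<-2); eliminate C.
Column A is strictly dominated by B for Bob (-4<1, -3<2); eliminate A.
Row I is strictly dominated by row II (-3>-4); eliminate I.
Only (II, B) remains, with payoff -3.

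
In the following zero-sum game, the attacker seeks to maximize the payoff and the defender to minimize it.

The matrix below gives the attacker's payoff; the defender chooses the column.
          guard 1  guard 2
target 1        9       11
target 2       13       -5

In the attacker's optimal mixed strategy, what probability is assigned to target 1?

9/10

Row minima are 9 and -5, so the attacker's maximin is 9; column maxima are 13 and 11, so the defender's minimax is 11. These differ, so the equilibrium is in mixed strategies.
Let the attacker play target 1 with probability p. The defender is indifferent when 9p + 13(1−p) = 11p − 5(1−p), giving p = 9/10.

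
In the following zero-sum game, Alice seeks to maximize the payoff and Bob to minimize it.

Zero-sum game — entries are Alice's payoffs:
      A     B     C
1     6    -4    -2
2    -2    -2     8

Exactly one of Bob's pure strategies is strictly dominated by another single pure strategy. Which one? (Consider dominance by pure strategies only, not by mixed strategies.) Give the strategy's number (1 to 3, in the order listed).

3

Bob prefers columns that give Alice less. Compare C with B: -4 < -2, -2 < 8.
So B strictly dominates C for Bob; C is strictly dominated.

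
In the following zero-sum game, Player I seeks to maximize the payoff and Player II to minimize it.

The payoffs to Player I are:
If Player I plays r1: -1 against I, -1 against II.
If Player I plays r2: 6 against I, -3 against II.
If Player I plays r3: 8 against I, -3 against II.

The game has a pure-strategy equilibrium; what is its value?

-1

Row minima: -1, -3, -3 → Player I's maximin is -1.
Column maxima: 8, -1 → Player II's minimax is -1.
They coincide at (r1, II), so the value is -1.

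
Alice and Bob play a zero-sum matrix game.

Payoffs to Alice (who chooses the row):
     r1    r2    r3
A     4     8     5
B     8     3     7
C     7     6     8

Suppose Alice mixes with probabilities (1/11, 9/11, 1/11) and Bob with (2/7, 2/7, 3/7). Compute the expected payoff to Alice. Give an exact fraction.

68/11

Against (2/7, 2/7, 3/7), each row's expected payoff is A: 39/7; B: 43/7; C: 50/7.
Taking the (1/11, 9/11, 1/11)-weighted average: (1/11)·(39/7) + (9/11)·(43/7) + (1/11)·(50/7) = 68/11.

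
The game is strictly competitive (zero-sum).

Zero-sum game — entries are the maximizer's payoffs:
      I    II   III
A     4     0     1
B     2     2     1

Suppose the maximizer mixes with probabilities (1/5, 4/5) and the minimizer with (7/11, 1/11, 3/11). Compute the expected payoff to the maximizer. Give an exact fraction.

Against (7/11, 1/11, 3/11), each row's expected payoff is A: 31/11; B: 19/11.
Taking the (1/5, 4/5)-weighted average: (1/5)·(31/11) + (4/5)·(19/11) = 107/55.

107/55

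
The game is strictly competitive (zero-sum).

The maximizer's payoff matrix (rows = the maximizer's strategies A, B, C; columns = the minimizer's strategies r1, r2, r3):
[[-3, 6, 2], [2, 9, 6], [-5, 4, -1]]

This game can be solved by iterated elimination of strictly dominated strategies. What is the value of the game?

Column r2 is strictly dominated by r1 for the minimizer (-3<6, 2<9, -5<4); eliminate r2.
Column r3 is strictly dominated by r1 for the minimizer (-3<2, 2<6, -5<-1); eliminate r3.
Row C is strictly dominated by row A (-3>-5); eliminate C.
Row A is strictly dominated by row B (2>-3); eliminate A.
Only (B, r1) remains, with payoff 2.

2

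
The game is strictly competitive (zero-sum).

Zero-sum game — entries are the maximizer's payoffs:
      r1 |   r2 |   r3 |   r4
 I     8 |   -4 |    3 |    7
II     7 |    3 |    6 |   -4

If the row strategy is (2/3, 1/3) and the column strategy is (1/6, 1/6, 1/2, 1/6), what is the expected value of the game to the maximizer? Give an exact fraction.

Against (1/6, 1/6, 1/2, 1/6), each row's expected payoff is I: 10/3; II: 4.
Taking the (2/3, 1/3)-weighted average: (2/3)·(10/3) + (1/3)·(4) = 32/9.

32/9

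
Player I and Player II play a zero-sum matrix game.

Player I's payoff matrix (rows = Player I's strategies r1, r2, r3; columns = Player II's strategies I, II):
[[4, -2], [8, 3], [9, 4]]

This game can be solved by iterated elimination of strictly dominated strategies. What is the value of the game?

4

Row r2 is strictly dominated by row r3 (9>8, 4>3); eliminate r2.
Row r1 is strictly dominated by row r3 (9>4, 4>-2); eliminate r1.
Column I is strictly dominated by II for Player II (4<9); eliminate I.
Only (r3, II) remains, with payoff 4.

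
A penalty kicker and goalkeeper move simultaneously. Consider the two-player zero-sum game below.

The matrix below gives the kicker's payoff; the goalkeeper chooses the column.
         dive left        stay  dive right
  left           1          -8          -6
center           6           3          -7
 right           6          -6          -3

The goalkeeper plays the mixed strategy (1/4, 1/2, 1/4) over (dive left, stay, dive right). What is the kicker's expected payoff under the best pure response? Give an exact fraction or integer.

left: (1)·(1/4) + (-8)·(1/2) + (-6)·(1/4) = -21/4.
center: (6)·(1/4) + (3)·(1/2) + (-7)·(1/4) = 5/4.
right: (6)·(1/4) + (-6)·(1/2) + (-3)·(1/4) = -9/4.
The best pure response is center with expected payoff 5/4.

5/4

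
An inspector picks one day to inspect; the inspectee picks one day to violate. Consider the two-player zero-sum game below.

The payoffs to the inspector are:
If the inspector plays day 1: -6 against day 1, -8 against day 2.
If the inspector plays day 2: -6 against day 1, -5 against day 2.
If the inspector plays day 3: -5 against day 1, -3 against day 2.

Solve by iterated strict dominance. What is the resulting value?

Row day 2 is strictly dominated by row day 3 (-5>-6, -3>-5); eliminate day 2.
Row day 1 is strictly dominated by row day 3 (-5>-6, -3>-8); eliminate day 1.
Column day 2 is strictly dominated by day 1 for the inspectee (-5<-3); eliminate day 2.
Only (day 3, day 1) remains, with payoff -5.

-5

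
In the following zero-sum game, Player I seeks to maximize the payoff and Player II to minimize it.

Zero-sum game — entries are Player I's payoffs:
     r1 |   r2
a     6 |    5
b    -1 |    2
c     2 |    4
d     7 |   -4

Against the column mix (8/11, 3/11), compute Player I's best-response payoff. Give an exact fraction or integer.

63/11

a: (6)·(8/11) + (5)·(3/11) = 63/11.
b: (-1)·(8/11) + (2)·(3/11) = -2/11.
c: (2)·(8/11) + (4)·(3/11) = 28/11.
d: (7)·(8/11) + (-4)·(3/11) = 4.
The best pure response is a with expected payoff 63/11.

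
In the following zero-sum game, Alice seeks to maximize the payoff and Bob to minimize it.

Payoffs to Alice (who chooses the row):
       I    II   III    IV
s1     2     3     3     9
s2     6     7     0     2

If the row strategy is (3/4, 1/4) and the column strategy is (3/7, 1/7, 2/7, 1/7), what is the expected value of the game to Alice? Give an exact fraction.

Against (3/7, 1/7, 2/7, 1/7), each row's expected payoff is s1: 24/7; s2: 27/7.
Taking the (3/4, 1/4)-weighted average: (3/4)·(24/7) + (1/4)·(27/7) = 99/28.

99/28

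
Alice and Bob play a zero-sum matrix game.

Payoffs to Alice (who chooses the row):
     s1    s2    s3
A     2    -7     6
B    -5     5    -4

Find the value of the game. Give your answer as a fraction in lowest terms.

Column s3 is strictly dominated by s1 for Bob (it gives Alice more in every row).
The remaining 2×2 game on (A, B) × (s1, s2) has no saddle point. Let Alice play A with probability p; indifference gives 2p − 5(1−p) = −7p + 5(1−p), so p = 10/19.
Similarly Bob's optimal q on s1 is 12/19, and the value is 2·(12/19) + (-7)·(7/19) = -25/19.

-25/19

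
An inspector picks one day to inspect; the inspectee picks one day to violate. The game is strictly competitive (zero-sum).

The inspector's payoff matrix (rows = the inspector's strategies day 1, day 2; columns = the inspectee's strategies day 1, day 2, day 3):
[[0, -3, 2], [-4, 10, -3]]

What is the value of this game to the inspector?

Column day 3 is strictly dominated by day 1 for the inspectee (it gives the inspector more in every row).
The remaining 2×2 game on (day 1, day 2) × (day 1, day 2) has no saddle point. Let the inspector play day 1 with probability p; indifference gives −4(1−p) = −3p + 10(1−p), so p = 14/17.
Similarly the inspectee's optimal q on day 1 is 13/17, and the value is 0·(13/17) + (-3)·(4/17) = -12/17.

-12/17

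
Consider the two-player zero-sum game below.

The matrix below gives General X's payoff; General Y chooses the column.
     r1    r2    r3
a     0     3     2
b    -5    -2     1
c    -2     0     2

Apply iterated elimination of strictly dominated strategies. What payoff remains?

Row b is strictly dominated by row a (0>-5, 3>-2, 2>1); eliminate b.
Column r3 is strictly dominated by r1 for General Y (0<2, -2<2); eliminate r3.
Column r2 is strictly dominated by r1 for General Y (0<3, -2<0); eliminate r2.
Row c is strictly dominated by row a (0>-2); eliminate c.
Only (a, r1) remains, with payoff 0.

0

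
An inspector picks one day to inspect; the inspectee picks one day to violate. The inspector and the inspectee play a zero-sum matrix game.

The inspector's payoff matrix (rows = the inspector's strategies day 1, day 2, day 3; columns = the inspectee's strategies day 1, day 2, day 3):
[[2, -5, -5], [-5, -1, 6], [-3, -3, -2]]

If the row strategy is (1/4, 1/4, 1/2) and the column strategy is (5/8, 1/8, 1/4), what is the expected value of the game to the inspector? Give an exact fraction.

Against (5/8, 1/8, 1/4), each row's expected payoff is day 1: -5/8; day 2: -7/4; day 3: -11/4.
Taking the (1/4, 1/4, 1/2)-weighted average: (1/4)·(-5/8) + (1/4)·(-7/4) + (1/2)·(-11/4) = -63/32.

-63/32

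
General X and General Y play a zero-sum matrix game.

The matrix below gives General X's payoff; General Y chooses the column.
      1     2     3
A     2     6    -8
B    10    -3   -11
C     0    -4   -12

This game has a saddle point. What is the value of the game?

Row minima: -8, -11, -12 → General X's maximin is -8.
Column maxima: 10, 6, -8 → General Y's minimax is -8.
They coincide at (A, 3), so the value is -8.

-8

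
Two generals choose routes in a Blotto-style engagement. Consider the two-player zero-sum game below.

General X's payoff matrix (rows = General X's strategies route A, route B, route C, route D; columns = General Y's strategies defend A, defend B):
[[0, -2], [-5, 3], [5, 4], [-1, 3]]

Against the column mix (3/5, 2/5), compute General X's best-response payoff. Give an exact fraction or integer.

route A: (0)·(3/5) + (-2)·(2/5) = -4/5.
route B: (-5)·(3/5) + (3)·(2/5) = -9/5.
route C: (5)·(3/5) + (4)·(2/5) = 23/5.
route D: (-1)·(3/5) + (3)·(2/5) = 3/5.
The best pure response is route C with expected payoff 23/5.

23/5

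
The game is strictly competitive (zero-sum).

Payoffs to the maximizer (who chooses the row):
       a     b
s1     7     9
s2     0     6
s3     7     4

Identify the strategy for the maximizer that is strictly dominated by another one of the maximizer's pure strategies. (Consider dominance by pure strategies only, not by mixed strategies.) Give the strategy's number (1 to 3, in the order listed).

Compare s2 with s1: 7 > 0, 9 > 6.
So s1 strictly dominates s2 for the maximizer; s2 is strictly dominated.

2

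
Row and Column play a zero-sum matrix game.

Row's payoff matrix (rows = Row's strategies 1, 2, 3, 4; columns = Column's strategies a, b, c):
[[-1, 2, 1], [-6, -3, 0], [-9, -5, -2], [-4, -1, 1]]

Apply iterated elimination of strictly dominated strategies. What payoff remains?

Row 2 is strictly dominated by row 1 (-1>-6, 2>-3, 1>0); eliminate 2.
Row 3 is strictly dominated by row 1 (-1>-9, 2>-5, 1>-2); eliminate 3.
Column b is strictly dominated by a for Column (-1<2, -4<-1); eliminate b.
Column c is strictly dominated by a for Column (-1<1, -4<1); eliminate c.
Row 4 is strictly dominated by row 1 (-1>-4); eliminate 4.
Only (1, a) remains, with payoff -1.

-1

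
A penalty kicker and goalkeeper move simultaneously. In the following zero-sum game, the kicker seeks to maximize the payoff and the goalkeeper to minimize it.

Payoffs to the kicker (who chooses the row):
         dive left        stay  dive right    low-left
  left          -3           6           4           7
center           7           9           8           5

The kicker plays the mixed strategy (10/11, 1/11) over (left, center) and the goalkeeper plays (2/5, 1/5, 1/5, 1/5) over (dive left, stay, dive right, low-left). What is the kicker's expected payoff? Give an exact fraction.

146/55

Against (2/5, 1/5, 1/5, 1/5), each row's expected payoff is left: 11/5; center: 36/5.
Taking the (10/11, 1/11)-weighted average: (10/11)·(11/5) + (1/11)·(36/5) = 146/55.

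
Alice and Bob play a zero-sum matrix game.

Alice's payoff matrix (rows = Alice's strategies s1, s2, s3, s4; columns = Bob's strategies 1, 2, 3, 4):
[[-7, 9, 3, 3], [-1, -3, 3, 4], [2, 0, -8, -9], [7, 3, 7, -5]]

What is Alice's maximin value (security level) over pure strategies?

The worst-case payoff for each row is s1: -7, s2: -3, s3: -9, s4: -5.
The best of these is -3.

-3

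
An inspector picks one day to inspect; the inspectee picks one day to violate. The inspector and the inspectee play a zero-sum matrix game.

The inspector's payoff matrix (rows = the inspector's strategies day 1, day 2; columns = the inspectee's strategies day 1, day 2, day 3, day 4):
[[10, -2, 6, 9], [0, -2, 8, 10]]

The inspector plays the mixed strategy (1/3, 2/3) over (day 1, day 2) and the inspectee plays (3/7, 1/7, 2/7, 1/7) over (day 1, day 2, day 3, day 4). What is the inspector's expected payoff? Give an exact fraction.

97/21

Against (3/7, 1/7, 2/7, 1/7), each row's expected payoff is day 1: 7; day 2: 24/7.
Taking the (1/3, 2/3)-weighted average: (1/3)·(7) + (2/3)·(24/7) = 97/21.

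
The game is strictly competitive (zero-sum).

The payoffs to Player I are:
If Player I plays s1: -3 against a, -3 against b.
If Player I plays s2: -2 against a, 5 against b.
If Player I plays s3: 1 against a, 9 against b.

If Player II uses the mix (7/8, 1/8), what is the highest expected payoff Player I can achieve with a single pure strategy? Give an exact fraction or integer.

s1: (-3)·(7/8) + (-3)·(1/8) = -3.
s2: (-2)·(7/8) + (5)·(1/8) = -9/8.
s3: (1)·(7/8) + (9)·(1/8) = 2.
The best pure response is s3 with expected payoff 2.

2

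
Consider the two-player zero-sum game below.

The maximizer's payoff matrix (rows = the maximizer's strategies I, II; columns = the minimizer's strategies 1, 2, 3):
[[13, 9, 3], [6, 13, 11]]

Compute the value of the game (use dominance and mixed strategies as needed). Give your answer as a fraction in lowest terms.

25/3

Column 2 is strictly dominated by 3 for the minimizer (it gives the maximizer more in every row).
The remaining 2×2 game on (I, II) × (1, 3) has no saddle point. Let the maximizer play I with probability p; indifference gives 13p + 6(1−p) = 3p + 11(1−p), so p = 1/3.
Similarly the minimizer's optimal q on 1 is 8/15, and the value is 13·(8/15) + (3)·(7/15) = 25/3.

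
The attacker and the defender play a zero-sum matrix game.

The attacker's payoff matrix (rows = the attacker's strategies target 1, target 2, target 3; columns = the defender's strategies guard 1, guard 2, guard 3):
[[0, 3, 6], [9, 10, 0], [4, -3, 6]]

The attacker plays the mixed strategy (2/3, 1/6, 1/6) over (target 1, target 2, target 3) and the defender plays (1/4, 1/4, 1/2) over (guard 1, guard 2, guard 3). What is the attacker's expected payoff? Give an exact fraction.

23/6

Against (1/4, 1/4, 1/2), each row's expected payoff is target 1: 15/4; target 2: 19/4; target 3: 13/4.
Taking the (2/3, 1/6, 1/6)-weighted average: (2/3)·(15/4) + (1/6)·(19/4) + (1/6)·(13/4) = 23/6.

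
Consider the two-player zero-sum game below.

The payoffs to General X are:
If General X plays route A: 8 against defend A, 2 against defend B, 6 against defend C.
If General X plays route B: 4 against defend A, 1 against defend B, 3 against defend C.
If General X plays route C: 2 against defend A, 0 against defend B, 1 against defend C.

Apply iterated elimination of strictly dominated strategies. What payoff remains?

Column defend A is strictly dominated by defend B for General Y (2<8, 1<4, 0<2); eliminate defend A.
Row route C is strictly dominated by row route A (2>0, 6>1); eliminate route C.
Column defend C is strictly dominated by defend B for General Y (2<6, 1<3); eliminate defend C.
Row route B is strictly dominated by row route A (2>1); eliminate route B.
Only (route A, defend B) remains, with payoff 2.

2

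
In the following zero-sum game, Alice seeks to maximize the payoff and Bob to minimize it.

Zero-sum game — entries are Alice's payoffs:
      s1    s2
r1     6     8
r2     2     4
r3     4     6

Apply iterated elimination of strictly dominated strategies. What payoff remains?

6

Column s2 is strictly dominated by s1 for Bob (6<8, 2<4, 4<6); eliminate s2.
Row r2 is strictly dominated by row r1 (6>2); eliminate r2.
Row r3 is strictly dominated by row r1 (6>4); eliminate r3.
Only (r1, s1) remains, with payoff 6.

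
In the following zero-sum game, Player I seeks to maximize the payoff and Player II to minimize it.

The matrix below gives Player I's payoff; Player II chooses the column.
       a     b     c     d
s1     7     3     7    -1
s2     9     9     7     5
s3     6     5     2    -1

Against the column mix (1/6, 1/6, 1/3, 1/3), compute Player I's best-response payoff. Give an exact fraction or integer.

s1: (7)·(1/6) + (3)·(1/6) + (7)·(1/3) + (-1)·(1/3) = 11/3.
s2: (9)·(1/6) + (9)·(1/6) + (7)·(1/3) + (5)·(1/3) = 7.
s3: (6)·(1/6) + (5)·(1/6) + (2)·(1/3) + (-1)·(1/3) = 13/6.
The best pure response is s2 with expected payoff 7.

7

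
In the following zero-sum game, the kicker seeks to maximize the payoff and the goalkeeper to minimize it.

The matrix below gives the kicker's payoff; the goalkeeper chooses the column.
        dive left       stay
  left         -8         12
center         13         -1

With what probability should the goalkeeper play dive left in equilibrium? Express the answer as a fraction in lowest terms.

Row minima are -8 and -1, so the kicker's maximin is -1; column maxima are 13 and 12, so the goalkeeper's minimax is 12. These differ, so the equilibrium is in mixed strategies.
Let the goalkeeper play dive left with probability q. The kicker is indifferent when −8q + 12(1−q) = 13q − (1−q), giving q = 13/34.

13/34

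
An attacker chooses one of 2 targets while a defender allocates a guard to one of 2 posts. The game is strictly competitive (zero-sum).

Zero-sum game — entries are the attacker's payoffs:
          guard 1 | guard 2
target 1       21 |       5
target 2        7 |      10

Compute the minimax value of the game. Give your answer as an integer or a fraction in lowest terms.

175/19

Row minima are 5 and 7, so the attacker's maximin is 7; column maxima are 21 and 10, so the defender's minimax is 10. These differ, so the equilibrium is in mixed strategies.
Let the attacker play target 1 with probability p. The defender is indifferent when 21p + 7(1−p) = 5p + 10(1−p), giving p = 3/19.
Let the defender play guard 1 with probability q. The attacker is indifferent when 21q + 5(1−q) = 7q + 10(1−q), giving q = 5/19.
The value is 21·(5/19) + (5)·(14/19) = 175/19.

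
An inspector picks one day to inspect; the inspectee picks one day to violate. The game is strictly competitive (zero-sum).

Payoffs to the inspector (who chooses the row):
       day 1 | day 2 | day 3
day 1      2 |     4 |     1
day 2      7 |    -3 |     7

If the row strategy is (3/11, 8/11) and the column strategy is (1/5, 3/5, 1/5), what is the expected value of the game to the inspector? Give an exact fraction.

Against (1/5, 3/5, 1/5), each row's expected payoff is day 1: 3; day 2: 1.
Taking the (3/11, 8/11)-weighted average: (3/11)·(3) + (8/11)·(1) = 17/11.

17/11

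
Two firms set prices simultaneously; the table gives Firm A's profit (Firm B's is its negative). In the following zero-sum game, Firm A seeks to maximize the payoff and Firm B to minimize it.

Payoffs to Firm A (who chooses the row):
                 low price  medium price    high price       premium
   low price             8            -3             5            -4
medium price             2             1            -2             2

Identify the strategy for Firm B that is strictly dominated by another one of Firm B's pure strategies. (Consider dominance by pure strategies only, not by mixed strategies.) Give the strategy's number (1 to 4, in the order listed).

Firm B prefers columns that give Firm A less. Compare low price with medium price: -3 < 8, 1 < 2.
So medium price strictly dominates low price for Firm B; low price is strictly dominated.

1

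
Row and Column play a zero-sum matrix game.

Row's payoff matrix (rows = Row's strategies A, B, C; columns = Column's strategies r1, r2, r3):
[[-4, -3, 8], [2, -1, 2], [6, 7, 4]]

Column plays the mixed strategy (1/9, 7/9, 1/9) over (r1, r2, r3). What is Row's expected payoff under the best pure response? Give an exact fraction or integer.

A: (-4)·(1/9) + (-3)·(7/9) + (8)·(1/9) = -17/9.
B: (2)·(1/9) + (-1)·(7/9) + (2)·(1/9) = -1/3.
C: (6)·(1/9) + (7)·(7/9) + (4)·(1/9) = 59/9.
The best pure response is C with expected payoff 59/9.

59/9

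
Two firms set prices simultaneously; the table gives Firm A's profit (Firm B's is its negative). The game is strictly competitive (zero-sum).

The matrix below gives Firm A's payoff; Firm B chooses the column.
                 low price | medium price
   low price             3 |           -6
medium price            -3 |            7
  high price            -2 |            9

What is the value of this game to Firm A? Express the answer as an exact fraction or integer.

3/4

Row medium price is strictly dominated by row high price, so Firm A never plays it.
The remaining 2×2 game on (low price, high price) × (low price, medium price) has no saddle point. Let Firm A play low price with probability p; indifference gives 3p − 2(1−p) = −6p + 9(1−p), so p = 11/20.
Similarly Firm B's optimal q on low price is 3/4, and the value is 3·(3/4) + (-6)·(1/4) = 3/4.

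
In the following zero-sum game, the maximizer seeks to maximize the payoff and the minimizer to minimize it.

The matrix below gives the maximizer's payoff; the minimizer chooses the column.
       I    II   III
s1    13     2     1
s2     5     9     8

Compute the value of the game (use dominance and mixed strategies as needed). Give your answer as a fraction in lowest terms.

33/5

Column II is strictly dominated by III for the minimizer (it gives the maximizer more in every row).
The remaining 2×2 game on (s1, s2) × (I, III) has no saddle point. Let the maximizer play s1 with probability p; indifference gives 13p + 5(1−p) = p + 8(1−p), so p = 1/5.
Similarly the minimizer's optimal q on I is 7/15, and the value is 13·(7/15) + (1)·(8/15) = 33/5.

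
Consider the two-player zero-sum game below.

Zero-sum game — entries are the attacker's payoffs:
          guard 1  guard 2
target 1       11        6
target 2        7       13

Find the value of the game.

101/11

Row minima are 6 and 7, so the attacker's maximin is 7; column maxima are 11 and 13, so the defender's minimax is 11. These differ, so the equilibrium is in mixed strategies.
Let the attacker play target 1 with probability p. The defender is indifferent when 11p + 7(1−p) = 6p + 13(1−p), giving p = 6/11.
Let the defender play guard 1 with probability q. The attacker is indifferent when 11q + 6(1−q) = 7q + 13(1−q), giving q = 7/11.
The value is 11·(7/11) + (6)·(4/11) = 101/11.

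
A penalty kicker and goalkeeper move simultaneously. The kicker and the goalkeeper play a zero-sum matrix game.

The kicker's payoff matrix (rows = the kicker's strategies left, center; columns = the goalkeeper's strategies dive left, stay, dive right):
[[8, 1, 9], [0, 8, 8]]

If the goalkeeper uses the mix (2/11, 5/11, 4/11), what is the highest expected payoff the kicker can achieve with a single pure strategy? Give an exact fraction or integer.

72/11

left: (8)·(2/11) + (1)·(5/11) + (9)·(4/11) = 57/11.
center: (0)·(2/11) + (8)·(5/11) + (8)·(4/11) = 72/11.
The best pure response is center with expected payoff 72/11.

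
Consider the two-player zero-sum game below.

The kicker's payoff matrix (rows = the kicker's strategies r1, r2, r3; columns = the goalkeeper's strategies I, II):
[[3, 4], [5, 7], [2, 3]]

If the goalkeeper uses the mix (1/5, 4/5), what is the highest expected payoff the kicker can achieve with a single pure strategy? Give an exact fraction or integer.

r1: (3)·(1/5) + (4)·(4/5) = 19/5.
r2: (5)·(1/5) + (7)·(4/5) = 33/5.
r3: (2)·(1/5) + (3)·(4/5) = 14/5.
The best pure response is r2 with expected payoff 33/5.

33/5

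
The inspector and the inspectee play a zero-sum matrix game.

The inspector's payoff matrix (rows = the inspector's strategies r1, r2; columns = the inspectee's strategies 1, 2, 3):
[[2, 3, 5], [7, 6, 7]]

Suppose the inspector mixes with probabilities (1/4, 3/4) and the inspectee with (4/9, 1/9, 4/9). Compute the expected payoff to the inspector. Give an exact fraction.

217/36

Against (4/9, 1/9, 4/9), each row's expected payoff is r1: 31/9; r2: 62/9.
Taking the (1/4, 3/4)-weighted average: (1/4)·(31/9) + (3/4)·(62/9) = 217/36.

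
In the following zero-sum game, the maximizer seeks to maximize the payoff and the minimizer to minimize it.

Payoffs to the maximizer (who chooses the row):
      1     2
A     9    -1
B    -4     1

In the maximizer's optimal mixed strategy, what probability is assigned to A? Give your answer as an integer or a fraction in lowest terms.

Row minima are -1 and -4, so the maximizer's maximin is -1; column maxima are 9 and 1, so the minimizer's minimax is 1. These differ, so the equilibrium is in mixed strategies.
Let the maximizer play A with probability p. The minimizer is indifferent when 9p − 4(1−p) = −p + (1−p), giving p = 1/3.

1/3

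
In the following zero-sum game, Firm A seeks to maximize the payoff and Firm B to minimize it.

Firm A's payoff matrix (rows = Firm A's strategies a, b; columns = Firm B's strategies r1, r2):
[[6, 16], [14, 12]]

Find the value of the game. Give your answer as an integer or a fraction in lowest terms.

38/3

Row minima are 6 and 12, so Firm A's maximin is 12; column maxima are 14 and 16, so Firm B's minimax is 14. These differ, so the equilibrium is in mixed strategies.
Let Firm A play a with probability p. Firm B is indifferent when 6p + 14(1−p) = 16p + 12(1−p), giving p = 1/6.
Let Firm B play r1 with probability q. Firm A is indifferent when 6q + 16(1−q) = 14q + 12(1−q), giving q = 1/3.
The value is 6·(1/3) + (16)·(2/3) = 38/3.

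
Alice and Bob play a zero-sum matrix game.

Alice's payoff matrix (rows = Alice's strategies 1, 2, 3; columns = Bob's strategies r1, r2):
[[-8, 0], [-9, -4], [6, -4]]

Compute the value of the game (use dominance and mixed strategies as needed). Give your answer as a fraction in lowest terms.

Row 2 is strictly dominated by row 1, so Alice never plays it.
The remaining 2×2 game on (1, 3) × (r1, r2) has no saddle point. Let Alice play 1 with probability p; indifference gives −8p + 6(1−p) = −4(1−p), so p = 5/9.
Similarly Bob's optimal q on r1 is 2/9, and the value is -8·(2/9) + (0)·(7/9) = -16/9.

-16/9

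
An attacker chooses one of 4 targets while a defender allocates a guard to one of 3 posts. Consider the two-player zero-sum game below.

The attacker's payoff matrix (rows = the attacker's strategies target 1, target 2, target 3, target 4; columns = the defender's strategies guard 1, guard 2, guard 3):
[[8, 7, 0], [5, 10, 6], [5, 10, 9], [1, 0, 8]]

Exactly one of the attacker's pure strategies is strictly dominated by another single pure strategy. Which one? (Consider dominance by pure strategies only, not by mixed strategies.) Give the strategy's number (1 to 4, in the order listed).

4

Compare target 4 with target 3: 5 > 1, 10 > 0, 9 > 8.
So target 3 strictly dominates target 4 for the attacker; target 4 is strictly dominated.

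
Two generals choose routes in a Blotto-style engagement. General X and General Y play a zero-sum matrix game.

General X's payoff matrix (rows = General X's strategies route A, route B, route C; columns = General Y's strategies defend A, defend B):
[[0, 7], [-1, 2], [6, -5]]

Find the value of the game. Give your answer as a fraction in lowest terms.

7/3

Row route B is strictly dominated by row route A, so General X never plays it.
The remaining 2×2 game on (route A, route C) × (defend A, defend B) has no saddle point. Let General X play route A with probability p; indifference gives 6(1−p) = 7p − 5(1−p), so p = 11/18.
Similarly General Y's optimal q on defend A is 2/3, and the value is 0·(2/3) + (7)·(1/3) = 7/3.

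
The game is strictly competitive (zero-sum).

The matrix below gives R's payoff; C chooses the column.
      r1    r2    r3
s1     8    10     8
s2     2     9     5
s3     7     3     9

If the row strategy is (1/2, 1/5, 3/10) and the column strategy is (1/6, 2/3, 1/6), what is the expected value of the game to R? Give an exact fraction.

15/2

Against (1/6, 2/3, 1/6), each row's expected payoff is s1: 28/3; s2: 43/6; s3: 14/3.
Taking the (1/2, 1/5, 3/10)-weighted average: (1/2)·(28/3) + (1/5)·(43/6) + (3/10)·(14/3) = 15/2.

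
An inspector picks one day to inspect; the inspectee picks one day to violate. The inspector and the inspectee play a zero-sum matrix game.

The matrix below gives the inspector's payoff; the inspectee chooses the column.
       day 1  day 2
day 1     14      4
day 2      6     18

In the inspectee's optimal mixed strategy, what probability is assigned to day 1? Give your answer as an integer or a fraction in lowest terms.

Row minima are 4 and 6, so the inspector's maximin is 6; column maxima are 14 and 18, so the inspectee's minimax is 14. These differ, so the equilibrium is in mixed strategies.
Let the inspectee play day 1 with probability q. The inspector is indifferent when 14q + 4(1−q) = 6q + 18(1−q), giving q = 7/11.

7/11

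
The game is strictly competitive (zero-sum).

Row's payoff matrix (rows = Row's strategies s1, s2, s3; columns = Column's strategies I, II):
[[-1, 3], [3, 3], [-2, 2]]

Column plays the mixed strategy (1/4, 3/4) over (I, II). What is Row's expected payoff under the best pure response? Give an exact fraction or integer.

s1: (-1)·(1/4) + (3)·(3/4) = 2.
s2: (3)·(1/4) + (3)·(3/4) = 3.
s3: (-2)·(1/4) + (2)·(3/4) = 1.
The best pure response is s2 with expected payoff 3.

3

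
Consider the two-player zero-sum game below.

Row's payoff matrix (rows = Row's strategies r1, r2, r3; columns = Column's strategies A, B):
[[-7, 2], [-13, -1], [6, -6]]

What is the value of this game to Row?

Row r2 is strictly dominated by row r1, so Row never plays it.
The remaining 2×2 game on (r1, r3) × (A, B) has no saddle point. Let Row play r1 with probability p; indifference gives −7p + 6(1−p) = 2p − 6(1−p), so p = 4/7.
Similarly Column's optimal q on A is 8/21, and the value is -7·(8/21) + (2)·(13/21) = -10/7.

-10/7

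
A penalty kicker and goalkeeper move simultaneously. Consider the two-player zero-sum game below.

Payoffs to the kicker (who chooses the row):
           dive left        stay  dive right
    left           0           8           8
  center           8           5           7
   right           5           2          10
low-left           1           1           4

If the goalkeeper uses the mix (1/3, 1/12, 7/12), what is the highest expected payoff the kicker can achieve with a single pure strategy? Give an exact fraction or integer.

left: (0)·(1/3) + (8)·(1/12) + (8)·(7/12) = 16/3.
center: (8)·(1/3) + (5)·(1/12) + (7)·(7/12) = 43/6.
right: (5)·(1/3) + (2)·(1/12) + (10)·(7/12) = 23/3.
low-left: (1)·(1/3) + (1)·(1/12) + (4)·(7/12) = 11/4.
The best pure response is right with expected payoff 23/3.

23/3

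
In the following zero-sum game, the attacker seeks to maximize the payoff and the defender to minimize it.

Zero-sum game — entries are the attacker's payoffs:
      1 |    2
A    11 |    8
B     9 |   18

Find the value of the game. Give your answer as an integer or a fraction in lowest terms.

Row minima are 8 and 9, so the attacker's maximin is 9; column maxima are 11 and 18, so the defender's minimax is 11. These differ, so the equilibrium is in mixed strategies.
Let the attacker play A with probability p. The defender is indifferent when 11p + 9(1−p) = 8p + 18(1−p), giving p = 3/4.
Let the defender play 1 with probability q. The attacker is indifferent when 11q + 8(1−q) = 9q + 18(1−q), giving q = 5/6.
The value is 11·(5/6) + (8)·(1/6) = 21/2.

21/2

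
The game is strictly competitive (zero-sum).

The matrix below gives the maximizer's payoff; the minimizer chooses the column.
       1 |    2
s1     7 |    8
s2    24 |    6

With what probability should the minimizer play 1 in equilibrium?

Row minima are 7 and 6, so the maximizer's maximin is 7; column maxima are 24 and 8, so the minimizer's minimax is 8. These differ, so the equilibrium is in mixed strategies.
Let the minimizer play 1 with probability q. The maximizer is indifferent when 7q + 8(1−q) = 24q + 6(1−q), giving q = 2/19.

2/19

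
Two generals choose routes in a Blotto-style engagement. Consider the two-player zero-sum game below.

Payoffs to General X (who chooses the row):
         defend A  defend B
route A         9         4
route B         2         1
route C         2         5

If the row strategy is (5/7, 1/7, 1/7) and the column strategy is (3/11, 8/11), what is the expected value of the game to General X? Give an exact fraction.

Against (3/11, 8/11), each row's expected payoff is route A: 59/11; route B: 14/11; route C: 46/11.
Taking the (5/7, 1/7, 1/7)-weighted average: (5/7)·(59/11) + (1/7)·(14/11) + (1/7)·(46/11) = 355/77.

355/77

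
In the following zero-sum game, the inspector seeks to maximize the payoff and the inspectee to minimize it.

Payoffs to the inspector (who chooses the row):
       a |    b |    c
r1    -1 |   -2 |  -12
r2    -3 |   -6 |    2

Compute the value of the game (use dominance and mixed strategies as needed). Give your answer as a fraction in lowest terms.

-38/9

Column a is strictly dominated by b for the inspectee (it gives the inspector more in every row).
The remaining 2×2 game on (r1, r2) × (b, c) has no saddle point. Let the inspector play r1 with probability p; indifference gives −2p − 6(1−p) = −12p + 2(1−p), so p = 4/9.
Similarly the inspectee's optimal q on b is 7/9, and the value is -2·(7/9) + (-12)·(2/9) = -38/9.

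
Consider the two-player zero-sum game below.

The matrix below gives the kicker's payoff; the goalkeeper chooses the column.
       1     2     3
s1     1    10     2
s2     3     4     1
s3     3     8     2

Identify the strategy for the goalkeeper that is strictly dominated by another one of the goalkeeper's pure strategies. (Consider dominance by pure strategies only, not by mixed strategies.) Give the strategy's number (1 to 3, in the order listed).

The goalkeeper prefers columns that give the kicker less. Compare 2 with 1: 1 < 10, 3 < 4, 3 < 8.
So 1 strictly dominates 2 for the goalkeeper; 2 is strictly dominated.

2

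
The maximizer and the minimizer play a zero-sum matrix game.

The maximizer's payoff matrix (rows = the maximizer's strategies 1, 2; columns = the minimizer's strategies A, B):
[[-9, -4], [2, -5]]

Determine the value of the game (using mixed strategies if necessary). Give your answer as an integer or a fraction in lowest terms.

-53/12

Row minima are -9 and -5, so the maximizer's maximin is -5; column maxima are 2 and -4, so the minimizer's minimax is -4. These differ, so the equilibrium is in mixed strategies.
Let the maximizer play 1 with probability p. The minimizer is indifferent when −9p + 2(1−p) = −4p − 5(1−p), giving p = 7/12.
Let the minimizer play A with probability q. The maximizer is indifferent when −9q − 4(1−q) = 2q − 5(1−q), giving q = 1/12.
The value is -9·(1/12) + (-4)·(11/12) = -53/12.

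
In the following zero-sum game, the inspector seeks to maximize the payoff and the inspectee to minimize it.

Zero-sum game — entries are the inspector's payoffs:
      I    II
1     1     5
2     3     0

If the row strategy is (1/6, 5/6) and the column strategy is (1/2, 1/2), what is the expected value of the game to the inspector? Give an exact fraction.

Against (1/2, 1/2), each row's expected payoff is 1: 3; 2: 3/2.
Taking the (1/6, 5/6)-weighted average: (1/6)·(3) + (5/6)·(3/2) = 7/4.

7/4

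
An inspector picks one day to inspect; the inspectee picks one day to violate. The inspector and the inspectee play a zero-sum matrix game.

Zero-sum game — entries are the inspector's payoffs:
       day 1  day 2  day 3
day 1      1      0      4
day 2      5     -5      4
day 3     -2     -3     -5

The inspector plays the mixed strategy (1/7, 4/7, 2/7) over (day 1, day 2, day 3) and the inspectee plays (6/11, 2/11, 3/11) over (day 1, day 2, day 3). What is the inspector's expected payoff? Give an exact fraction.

Against (6/11, 2/11, 3/11), each row's expected payoff is day 1: 18/11; day 2: 32/11; day 3: -3.
Taking the (1/7, 4/7, 2/7)-weighted average: (1/7)·(18/11) + (4/7)·(32/11) + (2/7)·(-3) = 80/77.

80/77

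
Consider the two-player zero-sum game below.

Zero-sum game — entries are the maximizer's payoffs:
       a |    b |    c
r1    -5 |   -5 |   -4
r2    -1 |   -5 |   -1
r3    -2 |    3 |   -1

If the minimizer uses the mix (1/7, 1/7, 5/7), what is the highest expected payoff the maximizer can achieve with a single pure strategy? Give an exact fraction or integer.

r1: (-5)·(1/7) + (-5)·(1/7) + (-4)·(5/7) = -30/7.
r2: (-1)·(1/7) + (-5)·(1/7) + (-1)·(5/7) = -11/7.
r3: (-2)·(1/7) + (3)·(1/7) + (-1)·(5/7) = -4/7.
The best pure response is r3 with expected payoff -4/7.

-4/7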